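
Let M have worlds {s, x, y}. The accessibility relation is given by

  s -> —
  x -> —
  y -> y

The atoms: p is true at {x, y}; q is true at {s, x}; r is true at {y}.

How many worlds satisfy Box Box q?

s: no successors, so Box Box q holds vacuously. ✓
x: no successors, so Box Box q holds vacuously. ✓
y: successors {y}; Box q there: y:F. ✗
Satisfying worlds: {s, x}.

2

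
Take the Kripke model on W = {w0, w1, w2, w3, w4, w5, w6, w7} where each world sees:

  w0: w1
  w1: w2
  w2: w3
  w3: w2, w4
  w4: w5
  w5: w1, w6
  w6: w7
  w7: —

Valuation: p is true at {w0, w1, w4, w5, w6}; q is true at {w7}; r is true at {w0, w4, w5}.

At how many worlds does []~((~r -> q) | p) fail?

5

w0: successors {w1}; ~((~r -> q) | p) there: w1:F. ✗
w1: successors {w2}; ~((~r -> q) | p) there: w2:T. ✓
w2: successors {w3}; ~((~r -> q) | p) there: w3:T. ✓
w3: successors {w2, w4}; ~((~r -> q) | p) there: w2:T, w4:F. ✗
w4: successors {w5}; ~((~r -> q) | p) there: w5:F. ✗
w5: successors {w1, w6}; ~((~r -> q) | p) there: w1:F, w6:F. ✗
w6: successors {w7}; ~((~r -> q) | p) there: w7:F. ✗
w7: no successors, so []~((~r -> q) | p) holds vacuously. ✓
Satisfying worlds: {w1, w2, w7}.
So []~((~r -> q) | p) fails at the other 5 worlds.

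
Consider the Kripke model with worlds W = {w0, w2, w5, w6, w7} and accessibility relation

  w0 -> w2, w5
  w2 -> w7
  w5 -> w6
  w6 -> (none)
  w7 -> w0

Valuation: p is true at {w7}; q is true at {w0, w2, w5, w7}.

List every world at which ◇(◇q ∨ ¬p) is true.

w0: successors {w2, w5}; ◇q ∨ ¬p there: w2:T, w5:T. ✓
w2: successors {w7}; ◇q ∨ ¬p there: w7:T. ✓
w5: successors {w6}; ◇q ∨ ¬p there: w6:T. ✓
w6: no successors, so ◇(◇q ∨ ¬p) fails. ✗
w7: successors {w0}; ◇q ∨ ¬p there: w0:T. ✓

{w0, w2, w5, w7}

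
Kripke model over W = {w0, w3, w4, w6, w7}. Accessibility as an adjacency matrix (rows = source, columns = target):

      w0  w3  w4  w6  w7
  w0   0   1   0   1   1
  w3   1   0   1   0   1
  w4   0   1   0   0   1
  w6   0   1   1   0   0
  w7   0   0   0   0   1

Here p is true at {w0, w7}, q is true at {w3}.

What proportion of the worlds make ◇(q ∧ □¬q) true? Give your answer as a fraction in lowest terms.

w0: successors {w3, w6, w7}; q ∧ □¬q there: w3:T, w6:F, w7:F. ✓
w3: successors {w0, w4, w7}; q ∧ □¬q there: w0:F, w4:F, w7:F. ✗
w4: successors {w3, w7}; q ∧ □¬q there: w3:T, w7:F. ✓
w6: successors {w3, w4}; q ∧ □¬q there: w3:T, w4:F. ✓
w7: successors {w7}; q ∧ □¬q there: w7:F. ✗
That's 3 of 5 worlds, so 3/5.

3/5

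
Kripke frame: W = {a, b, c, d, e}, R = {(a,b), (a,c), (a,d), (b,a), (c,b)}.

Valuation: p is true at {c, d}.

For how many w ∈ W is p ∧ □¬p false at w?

3

a: p is F, □¬p is F. ✗
b: p is F, □¬p is T. ✗
c: p is T, □¬p is T. ✓
d: p is T, □¬p is T. ✓
e: p is F, □¬p is T. ✗
Satisfying worlds: {c, d}.
So p ∧ □¬p fails at the other 3 worlds.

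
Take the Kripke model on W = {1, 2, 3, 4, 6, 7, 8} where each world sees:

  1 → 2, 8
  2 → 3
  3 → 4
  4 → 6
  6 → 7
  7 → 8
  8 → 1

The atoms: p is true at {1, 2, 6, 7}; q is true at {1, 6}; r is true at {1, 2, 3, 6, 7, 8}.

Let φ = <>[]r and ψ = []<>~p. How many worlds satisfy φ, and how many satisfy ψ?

6 and 3

For <>[]r:
1: successors {2, 8}; []r there: 2:T, 8:T. ✓
2: successors {3}; []r there: 3:F. ✗
3: successors {4}; []r there: 4:T. ✓
4: successors {6}; []r there: 6:T. ✓
6: successors {7}; []r there: 7:T. ✓
7: successors {8}; []r there: 8:T. ✓
8: successors {1}; []r there: 1:T. ✓
— 6 worlds.
For []<>~p:
1: successors {2, 8}; <>~p there: 2:T, 8:F. ✗
2: successors {3}; <>~p there: 3:T. ✓
3: successors {4}; <>~p there: 4:F. ✗
4: successors {6}; <>~p there: 6:F. ✗
6: successors {7}; <>~p there: 7:T. ✓
7: successors {8}; <>~p there: 8:F. ✗
8: successors {1}; <>~p there: 1:T. ✓
— 3 worlds.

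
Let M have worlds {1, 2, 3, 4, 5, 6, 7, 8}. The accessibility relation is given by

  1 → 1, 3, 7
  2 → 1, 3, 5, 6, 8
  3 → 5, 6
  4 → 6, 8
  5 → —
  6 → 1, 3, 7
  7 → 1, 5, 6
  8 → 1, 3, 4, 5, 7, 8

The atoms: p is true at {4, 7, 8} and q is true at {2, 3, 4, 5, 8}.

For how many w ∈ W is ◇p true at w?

1: successors {1, 3, 7}; p there: 1:F, 3:F, 7:T. ✓
2: successors {1, 3, 5, 6, 8}; p there: 1:F, 3:F, 5:F, 6:F, 8:T. ✓
3: successors {5, 6}; p there: 5:F, 6:F. ✗
4: successors {6, 8}; p there: 6:F, 8:T. ✓
5: no successors, so ◇p fails. ✗
6: successors {1, 3, 7}; p there: 1:F, 3:F, 7:T. ✓
7: successors {1, 5, 6}; p there: 1:F, 5:F, 6:F. ✗
8: successors {1, 3, 4, 5, 7, 8}; p there: 1:F, 3:F, 4:T, 5:F, 7:T, 8:T. ✓
Satisfying worlds: {1, 2, 4, 6, 8}.

5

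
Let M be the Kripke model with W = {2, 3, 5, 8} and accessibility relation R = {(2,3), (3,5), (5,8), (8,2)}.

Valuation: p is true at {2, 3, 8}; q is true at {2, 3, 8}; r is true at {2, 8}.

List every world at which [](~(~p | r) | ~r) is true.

{2, 3}

2: successors {3}; ~(~p | r) | ~r there: 3:T. ✓
3: successors {5}; ~(~p | r) | ~r there: 5:T. ✓
5: successors {8}; ~(~p | r) | ~r there: 8:F. ✗
8: successors {2}; ~(~p | r) | ~r there: 2:F. ✗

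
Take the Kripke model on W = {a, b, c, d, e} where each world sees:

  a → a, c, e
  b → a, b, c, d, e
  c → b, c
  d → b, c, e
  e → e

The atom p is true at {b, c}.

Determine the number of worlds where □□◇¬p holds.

a: successors {a, c, e}; □◇¬p there: a:F, c:F, e:T. ✗
b: successors {a, b, c, d, e}; □◇¬p there: a:F, b:F, c:F, d:F, e:T. ✗
c: successors {b, c}; □◇¬p there: b:F, c:F. ✗
d: successors {b, c, e}; □◇¬p there: b:F, c:F, e:T. ✗
e: successors {e}; □◇¬p there: e:T. ✓
Satisfying worlds: {e}.

1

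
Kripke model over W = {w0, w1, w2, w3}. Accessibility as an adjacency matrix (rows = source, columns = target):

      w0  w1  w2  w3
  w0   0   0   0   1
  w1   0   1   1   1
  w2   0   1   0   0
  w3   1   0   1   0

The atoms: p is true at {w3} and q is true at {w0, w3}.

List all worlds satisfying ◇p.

w0: successors {w3}; p there: w3:T. ✓
w1: successors {w1, w2, w3}; p there: w1:F, w2:F, w3:T. ✓
w2: successors {w1}; p there: w1:F. ✗
w3: successors {w0, w2}; p there: w0:F, w2:F. ✗

{w0, w1}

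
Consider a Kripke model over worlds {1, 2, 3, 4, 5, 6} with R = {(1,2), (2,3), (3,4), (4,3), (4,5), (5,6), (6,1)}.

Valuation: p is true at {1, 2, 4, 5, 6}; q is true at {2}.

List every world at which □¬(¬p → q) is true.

1: successors {2}; ¬(¬p → q) there: 2:F. ✗
2: successors {3}; ¬(¬p → q) there: 3:T. ✓
3: successors {4}; ¬(¬p → q) there: 4:F. ✗
4: successors {3, 5}; ¬(¬p → q) there: 3:T, 5:F. ✗
5: successors {6}; ¬(¬p → q) there: 6:F. ✗
6: successors {1}; ¬(¬p → q) there: 1:F. ✗

{2}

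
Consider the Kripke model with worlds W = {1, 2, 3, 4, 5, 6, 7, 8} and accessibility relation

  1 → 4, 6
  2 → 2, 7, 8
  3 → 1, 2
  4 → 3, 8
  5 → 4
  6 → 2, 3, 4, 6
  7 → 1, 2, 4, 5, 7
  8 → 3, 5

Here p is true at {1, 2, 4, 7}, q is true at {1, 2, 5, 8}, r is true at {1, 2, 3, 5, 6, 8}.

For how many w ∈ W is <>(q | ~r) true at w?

1: successors {4, 6}; q | ~r there: 4:T, 6:F. ✓
2: successors {2, 7, 8}; q | ~r there: 2:T, 7:T, 8:T. ✓
3: successors {1, 2}; q | ~r there: 1:T, 2:T. ✓
4: successors {3, 8}; q | ~r there: 3:F, 8:T. ✓
5: successors {4}; q | ~r there: 4:T. ✓
6: successors {2, 3, 4, 6}; q | ~r there: 2:T, 3:F, 4:T, 6:F. ✓
7: successors {1, 2, 4, 5, 7}; q | ~r there: 1:T, 2:T, 4:T, 5:T, 7:T. ✓
8: successors {3, 5}; q | ~r there: 3:F, 5:T. ✓
Satisfying worlds: {1, 2, 3, 4, 5, 6, 7, 8}.

8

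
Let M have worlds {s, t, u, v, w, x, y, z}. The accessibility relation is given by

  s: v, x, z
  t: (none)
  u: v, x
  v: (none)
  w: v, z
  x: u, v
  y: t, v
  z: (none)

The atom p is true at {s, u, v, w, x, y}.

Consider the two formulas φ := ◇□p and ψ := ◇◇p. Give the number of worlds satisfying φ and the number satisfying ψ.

5 and 3

For ◇□p:
s: successors {v, x, z}; □p there: v:T, x:T, z:T. ✓
t: no successors, so ◇□p fails. ✗
u: successors {v, x}; □p there: v:T, x:T. ✓
v: no successors, so ◇□p fails. ✗
w: successors {v, z}; □p there: v:T, z:T. ✓
x: successors {u, v}; □p there: u:T, v:T. ✓
y: successors {t, v}; □p there: t:T, v:T. ✓
z: no successors, so ◇□p fails. ✗
— 5 worlds.
For ◇◇p:
s: successors {v, x, z}; ◇p there: v:F, x:T, z:F. ✓
t: no successors, so ◇◇p fails. ✗
u: successors {v, x}; ◇p there: v:F, x:T. ✓
v: no successors, so ◇◇p fails. ✗
w: successors {v, z}; ◇p there: v:F, z:F. ✗
x: successors {u, v}; ◇p there: u:T, v:F. ✓
y: successors {t, v}; ◇p there: t:F, v:F. ✗
z: no successors, so ◇◇p fails. ✗
— 3 worlds.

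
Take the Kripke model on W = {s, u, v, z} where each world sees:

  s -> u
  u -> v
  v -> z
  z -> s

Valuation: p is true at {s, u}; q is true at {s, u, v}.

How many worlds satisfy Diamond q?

s: successors {u}; q there: u:T. ✓
u: successors {v}; q there: v:T. ✓
v: successors {z}; q there: z:F. ✗
z: successors {s}; q there: s:T. ✓
Satisfying worlds: {s, u, z}.

3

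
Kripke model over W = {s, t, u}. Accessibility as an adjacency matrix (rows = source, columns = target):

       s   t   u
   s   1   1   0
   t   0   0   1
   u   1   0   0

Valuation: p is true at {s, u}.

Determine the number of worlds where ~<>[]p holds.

1

s: <>[]p is T. ✗
t: <>[]p is T. ✗
u: <>[]p is F. ✓
Satisfying worlds: {u}.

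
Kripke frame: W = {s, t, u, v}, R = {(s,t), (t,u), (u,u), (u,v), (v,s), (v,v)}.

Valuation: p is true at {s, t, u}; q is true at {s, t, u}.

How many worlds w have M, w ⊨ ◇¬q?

2

s: successors {t}; ¬q there: t:F. ✗
t: successors {u}; ¬q there: u:F. ✗
u: successors {u, v}; ¬q there: u:F, v:T. ✓
v: successors {s, v}; ¬q there: s:F, v:T. ✓
Satisfying worlds: {u, v}.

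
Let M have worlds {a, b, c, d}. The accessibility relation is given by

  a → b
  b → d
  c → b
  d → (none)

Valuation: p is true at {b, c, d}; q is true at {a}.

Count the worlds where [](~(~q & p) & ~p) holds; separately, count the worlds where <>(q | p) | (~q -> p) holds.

For [](~(~q & p) & ~p):
a: successors {b}; ~(~q & p) & ~p there: b:F. ✗
b: successors {d}; ~(~q & p) & ~p there: d:F. ✗
c: successors {b}; ~(~q & p) & ~p there: b:F. ✗
d: no successors, so [](~(~q & p) & ~p) holds vacuously. ✓
— 1 world.
For <>(q | p) | (~q -> p):
a: <>(q | p) is T, ~q -> p is T. ✓
b: <>(q | p) is T, ~q -> p is T. ✓
c: <>(q | p) is T, ~q -> p is T. ✓
d: <>(q | p) is F, ~q -> p is T. ✓
— 4 worlds.

1 and 4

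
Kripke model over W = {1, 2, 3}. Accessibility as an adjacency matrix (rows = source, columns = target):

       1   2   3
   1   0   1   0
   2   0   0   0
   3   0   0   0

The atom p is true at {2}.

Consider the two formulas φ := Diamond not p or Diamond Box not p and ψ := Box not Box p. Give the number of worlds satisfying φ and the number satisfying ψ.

1 and 2

For Diamond not p or Diamond Box not p:
1: Diamond not p is F, Diamond Box not p is T. ✓
2: Diamond not p is F, Diamond Box not p is F. ✗
3: Diamond not p is F, Diamond Box not p is F. ✗
— 1 world.
For Box not Box p:
1: successors {2}; not Box p there: 2:F. ✗
2: no successors, so Box not Box p holds vacuously. ✓
3: no successors, so Box not Box p holds vacuously. ✓
— 2 worlds.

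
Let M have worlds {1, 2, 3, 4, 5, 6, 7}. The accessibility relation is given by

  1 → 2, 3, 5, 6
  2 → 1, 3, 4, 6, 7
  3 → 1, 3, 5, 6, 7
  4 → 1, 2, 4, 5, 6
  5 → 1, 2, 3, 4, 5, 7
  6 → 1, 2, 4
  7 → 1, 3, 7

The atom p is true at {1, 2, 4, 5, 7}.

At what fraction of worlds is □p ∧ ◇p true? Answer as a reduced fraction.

1: □p is F, ◇p is T. ✗
2: □p is F, ◇p is T. ✗
3: □p is F, ◇p is T. ✗
4: □p is F, ◇p is T. ✗
5: □p is F, ◇p is T. ✗
6: □p is T, ◇p is T. ✓
7: □p is F, ◇p is T. ✗
That's 1 of 7 worlds, so 1/7.

1/7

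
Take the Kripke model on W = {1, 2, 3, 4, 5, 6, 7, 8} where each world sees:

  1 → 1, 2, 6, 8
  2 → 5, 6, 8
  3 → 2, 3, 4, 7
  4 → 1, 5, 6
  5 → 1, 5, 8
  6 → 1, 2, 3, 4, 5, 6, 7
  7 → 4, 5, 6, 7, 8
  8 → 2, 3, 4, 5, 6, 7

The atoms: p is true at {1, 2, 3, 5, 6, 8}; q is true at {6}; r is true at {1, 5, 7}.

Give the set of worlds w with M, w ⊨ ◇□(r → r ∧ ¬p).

1: successors {1, 2, 6, 8}; □(r → r ∧ ¬p) there: 1:F, 2:F, 6:F, 8:F. ✗
2: successors {5, 6, 8}; □(r → r ∧ ¬p) there: 5:F, 6:F, 8:F. ✗
3: successors {2, 3, 4, 7}; □(r → r ∧ ¬p) there: 2:F, 3:T, 4:F, 7:F. ✓
4: successors {1, 5, 6}; □(r → r ∧ ¬p) there: 1:F, 5:F, 6:F. ✗
5: successors {1, 5, 8}; □(r → r ∧ ¬p) there: 1:F, 5:F, 8:F. ✗
6: successors {1, 2, 3, 4, 5, 6, 7}; □(r → r ∧ ¬p) there: 1:F, 2:F, 3:T, 4:F, 5:F, 6:F, 7:F. ✓
7: successors {4, 5, 6, 7, 8}; □(r → r ∧ ¬p) there: 4:F, 5:F, 6:F, 7:F, 8:F. ✗
8: successors {2, 3, 4, 5, 6, 7}; □(r → r ∧ ¬p) there: 2:F, 3:T, 4:F, 5:F, 6:F, 7:F. ✓

{3, 6, 8}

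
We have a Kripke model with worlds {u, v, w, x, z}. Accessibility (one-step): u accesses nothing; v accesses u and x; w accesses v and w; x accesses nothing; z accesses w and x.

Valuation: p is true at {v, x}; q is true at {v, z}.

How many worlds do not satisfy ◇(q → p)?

u: no successors, so ◇(q → p) fails. ✗
v: successors {u, x}; q → p there: u:T, x:T. ✓
w: successors {v, w}; q → p there: v:T, w:T. ✓
x: no successors, so ◇(q → p) fails. ✗
z: successors {w, x}; q → p there: w:T, x:T. ✓
Satisfying worlds: {v, w, z}.
So ◇(q → p) fails at the other 2 worlds.

2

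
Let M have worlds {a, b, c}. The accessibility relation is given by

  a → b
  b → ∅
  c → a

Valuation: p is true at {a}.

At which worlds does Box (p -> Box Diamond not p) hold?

a: successors {b}; p -> Box Diamond not p there: b:T. ✓
b: no successors, so Box (p -> Box Diamond not p) holds vacuously. ✓
c: successors {a}; p -> Box Diamond not p there: a:F. ✗

{a, b}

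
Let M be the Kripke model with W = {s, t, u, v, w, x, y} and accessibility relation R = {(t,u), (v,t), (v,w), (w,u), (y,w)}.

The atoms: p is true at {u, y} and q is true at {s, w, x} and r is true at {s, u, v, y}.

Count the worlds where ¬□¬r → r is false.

s: ¬□¬r is F, r is T. ✓
t: ¬□¬r is T, r is F. ✗
u: ¬□¬r is F, r is T. ✓
v: ¬□¬r is F, r is T. ✓
w: ¬□¬r is T, r is F. ✗
x: ¬□¬r is F, r is F. ✓
y: ¬□¬r is F, r is T. ✓
Satisfying worlds: {s, u, v, x, y}.
So ¬□¬r → r fails at the other 2 worlds.

2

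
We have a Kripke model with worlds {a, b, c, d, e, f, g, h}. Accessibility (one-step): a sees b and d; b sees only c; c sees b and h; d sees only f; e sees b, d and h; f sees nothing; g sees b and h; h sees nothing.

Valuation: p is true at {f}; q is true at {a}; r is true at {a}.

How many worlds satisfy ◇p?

1

a: successors {b, d}; p there: b:F, d:F. ✗
b: successors {c}; p there: c:F. ✗
c: successors {b, h}; p there: b:F, h:F. ✗
d: successors {f}; p there: f:T. ✓
e: successors {b, d, h}; p there: b:F, d:F, h:F. ✗
f: no successors, so ◇p fails. ✗
g: successors {b, h}; p there: b:F, h:F. ✗
h: no successors, so ◇p fails. ✗
Satisfying worlds: {d}.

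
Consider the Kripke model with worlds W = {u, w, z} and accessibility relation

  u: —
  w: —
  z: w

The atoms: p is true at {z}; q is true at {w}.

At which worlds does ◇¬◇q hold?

u: no successors, so ◇¬◇q fails. ✗
w: no successors, so ◇¬◇q fails. ✗
z: successors {w}; ¬◇q there: w:T. ✓

{z}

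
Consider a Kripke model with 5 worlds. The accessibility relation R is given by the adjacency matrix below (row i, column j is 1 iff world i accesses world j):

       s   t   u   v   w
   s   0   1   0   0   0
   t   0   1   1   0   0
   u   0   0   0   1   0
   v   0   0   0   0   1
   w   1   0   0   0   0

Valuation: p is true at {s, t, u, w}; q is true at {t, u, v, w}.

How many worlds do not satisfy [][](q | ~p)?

1

s: successors {t}; [](q | ~p) there: t:T. ✓
t: successors {t, u}; [](q | ~p) there: t:T, u:T. ✓
u: successors {v}; [](q | ~p) there: v:T. ✓
v: successors {w}; [](q | ~p) there: w:F. ✗
w: successors {s}; [](q | ~p) there: s:T. ✓
Satisfying worlds: {s, t, u, w}.
So [][](q | ~p) fails at the other 1 world.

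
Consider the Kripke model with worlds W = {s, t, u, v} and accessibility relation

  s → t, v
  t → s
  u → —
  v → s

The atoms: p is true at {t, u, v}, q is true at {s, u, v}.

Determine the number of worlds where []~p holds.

3

s: successors {t, v}; ~p there: t:F, v:F. ✗
t: successors {s}; ~p there: s:T. ✓
u: no successors, so []~p holds vacuously. ✓
v: successors {s}; ~p there: s:T. ✓
Satisfying worlds: {t, u, v}.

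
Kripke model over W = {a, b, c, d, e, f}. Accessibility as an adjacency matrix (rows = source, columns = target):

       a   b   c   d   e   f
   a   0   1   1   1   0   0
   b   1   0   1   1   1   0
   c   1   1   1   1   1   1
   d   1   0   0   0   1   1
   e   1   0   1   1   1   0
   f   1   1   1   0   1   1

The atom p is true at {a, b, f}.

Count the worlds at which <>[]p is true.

a: successors {b, c, d}; []p there: b:F, c:F, d:F. ✗
b: successors {a, c, d, e}; []p there: a:F, c:F, d:F, e:F. ✗
c: successors {a, b, c, d, e, f}; []p there: a:F, b:F, c:F, d:F, e:F, f:F. ✗
d: successors {a, e, f}; []p there: a:F, e:F, f:F. ✗
e: successors {a, c, d, e}; []p there: a:F, c:F, d:F, e:F. ✗
f: successors {a, b, c, e, f}; []p there: a:F, b:F, c:F, e:F, f:F. ✗
Satisfying worlds: ∅.

0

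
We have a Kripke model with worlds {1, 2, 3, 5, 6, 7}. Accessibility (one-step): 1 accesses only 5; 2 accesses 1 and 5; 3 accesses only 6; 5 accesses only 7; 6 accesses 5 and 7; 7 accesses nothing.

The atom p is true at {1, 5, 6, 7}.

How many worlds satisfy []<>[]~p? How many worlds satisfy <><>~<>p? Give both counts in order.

For []<>[]~p:
1: successors {5}; <>[]~p there: 5:T. ✓
2: successors {1, 5}; <>[]~p there: 1:F, 5:T. ✗
3: successors {6}; <>[]~p there: 6:T. ✓
5: successors {7}; <>[]~p there: 7:F. ✗
6: successors {5, 7}; <>[]~p there: 5:T, 7:F. ✗
7: no successors, so []<>[]~p holds vacuously. ✓
— 3 worlds.
For <><>~<>p:
1: successors {5}; <>~<>p there: 5:T. ✓
2: successors {1, 5}; <>~<>p there: 1:F, 5:T. ✓
3: successors {6}; <>~<>p there: 6:T. ✓
5: successors {7}; <>~<>p there: 7:F. ✗
6: successors {5, 7}; <>~<>p there: 5:T, 7:F. ✓
7: no successors, so <><>~<>p fails. ✗
— 4 worlds.

3 and 4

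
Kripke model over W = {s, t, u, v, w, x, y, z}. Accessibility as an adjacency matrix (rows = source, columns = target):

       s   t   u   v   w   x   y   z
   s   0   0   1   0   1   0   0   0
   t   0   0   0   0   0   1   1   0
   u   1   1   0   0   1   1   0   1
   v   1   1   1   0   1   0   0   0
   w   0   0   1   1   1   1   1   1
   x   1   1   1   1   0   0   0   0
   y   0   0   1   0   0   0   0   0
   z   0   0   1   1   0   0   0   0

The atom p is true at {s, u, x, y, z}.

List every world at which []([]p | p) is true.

s: successors {u, w}; []p | p there: u:T, w:F. ✗
t: successors {x, y}; []p | p there: x:T, y:T. ✓
u: successors {s, t, w, x, z}; []p | p there: s:T, t:T, w:F, x:T, z:T. ✗
v: successors {s, t, u, w}; []p | p there: s:T, t:T, u:T, w:F. ✗
w: successors {u, v, w, x, y, z}; []p | p there: u:T, v:F, w:F, x:T, y:T, z:T. ✗
x: successors {s, t, u, v}; []p | p there: s:T, t:T, u:T, v:F. ✗
y: successors {u}; []p | p there: u:T. ✓
z: successors {u, v}; []p | p there: u:T, v:F. ✗

{t, y}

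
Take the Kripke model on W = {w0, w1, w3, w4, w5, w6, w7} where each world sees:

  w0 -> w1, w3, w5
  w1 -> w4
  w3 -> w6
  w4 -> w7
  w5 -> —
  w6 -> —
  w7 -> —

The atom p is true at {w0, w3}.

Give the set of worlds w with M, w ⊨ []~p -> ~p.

w0: []~p is F, ~p is F. ✓
w1: []~p is T, ~p is T. ✓
w3: []~p is T, ~p is F. ✗
w4: []~p is T, ~p is T. ✓
w5: []~p is T, ~p is T. ✓
w6: []~p is T, ~p is T. ✓
w7: []~p is T, ~p is T. ✓

{w0, w1, w4, w5, w6, w7}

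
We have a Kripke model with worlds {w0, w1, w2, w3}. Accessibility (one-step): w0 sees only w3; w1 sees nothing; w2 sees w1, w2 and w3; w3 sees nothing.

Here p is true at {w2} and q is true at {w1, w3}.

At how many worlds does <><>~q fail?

w0: successors {w3}; <>~q there: w3:F. ✗
w1: no successors, so <><>~q fails. ✗
w2: successors {w1, w2, w3}; <>~q there: w1:F, w2:T, w3:F. ✓
w3: no successors, so <><>~q fails. ✗
Satisfying worlds: {w2}.
So <><>~q fails at the other 3 worlds.

3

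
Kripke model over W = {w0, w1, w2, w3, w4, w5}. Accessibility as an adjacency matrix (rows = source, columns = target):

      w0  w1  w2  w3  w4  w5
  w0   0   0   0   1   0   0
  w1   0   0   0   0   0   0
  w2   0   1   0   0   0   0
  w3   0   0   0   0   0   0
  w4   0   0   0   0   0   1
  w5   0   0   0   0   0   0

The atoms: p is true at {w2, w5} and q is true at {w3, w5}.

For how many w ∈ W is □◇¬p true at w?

w0: successors {w3}; ◇¬p there: w3:F. ✗
w1: no successors, so □◇¬p holds vacuously. ✓
w2: successors {w1}; ◇¬p there: w1:F. ✗
w3: no successors, so □◇¬p holds vacuously. ✓
w4: successors {w5}; ◇¬p there: w5:F. ✗
w5: no successors, so □◇¬p holds vacuously. ✓
Satisfying worlds: {w1, w3, w5}.

3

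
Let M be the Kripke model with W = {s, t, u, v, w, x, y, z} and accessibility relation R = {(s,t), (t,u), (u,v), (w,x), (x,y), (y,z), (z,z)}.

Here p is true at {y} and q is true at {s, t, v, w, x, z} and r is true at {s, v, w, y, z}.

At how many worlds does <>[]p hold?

2

s: successors {t}; []p there: t:F. ✗
t: successors {u}; []p there: u:F. ✗
u: successors {v}; []p there: v:T. ✓
v: no successors, so <>[]p fails. ✗
w: successors {x}; []p there: x:T. ✓
x: successors {y}; []p there: y:F. ✗
y: successors {z}; []p there: z:F. ✗
z: successors {z}; []p there: z:F. ✗
Satisfying worlds: {u, w}.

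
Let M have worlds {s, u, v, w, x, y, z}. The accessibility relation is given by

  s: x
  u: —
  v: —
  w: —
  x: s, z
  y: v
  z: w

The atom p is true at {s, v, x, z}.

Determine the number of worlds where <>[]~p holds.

3

s: successors {x}; []~p there: x:F. ✗
u: no successors, so <>[]~p fails. ✗
v: no successors, so <>[]~p fails. ✗
w: no successors, so <>[]~p fails. ✗
x: successors {s, z}; []~p there: s:F, z:T. ✓
y: successors {v}; []~p there: v:T. ✓
z: successors {w}; []~p there: w:T. ✓
Satisfying worlds: {x, y, z}.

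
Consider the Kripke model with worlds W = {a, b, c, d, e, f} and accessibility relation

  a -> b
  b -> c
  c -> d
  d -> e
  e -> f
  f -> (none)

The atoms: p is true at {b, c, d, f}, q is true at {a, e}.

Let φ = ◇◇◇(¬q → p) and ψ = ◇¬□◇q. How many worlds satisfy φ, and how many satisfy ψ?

For ◇◇◇(¬q → p):
a: successors {b}; ◇◇(¬q → p) there: b:T. ✓
b: successors {c}; ◇◇(¬q → p) there: c:T. ✓
c: successors {d}; ◇◇(¬q → p) there: d:T. ✓
d: successors {e}; ◇◇(¬q → p) there: e:F. ✗
e: successors {f}; ◇◇(¬q → p) there: f:F. ✗
f: no successors, so ◇◇◇(¬q → p) fails. ✗
— 3 worlds.
For ◇¬□◇q:
a: successors {b}; ¬□◇q there: b:T. ✓
b: successors {c}; ¬□◇q there: c:F. ✗
c: successors {d}; ¬□◇q there: d:T. ✓
d: successors {e}; ¬□◇q there: e:T. ✓
e: successors {f}; ¬□◇q there: f:F. ✗
f: no successors, so ◇¬□◇q fails. ✗
— 3 worlds.

3 and 3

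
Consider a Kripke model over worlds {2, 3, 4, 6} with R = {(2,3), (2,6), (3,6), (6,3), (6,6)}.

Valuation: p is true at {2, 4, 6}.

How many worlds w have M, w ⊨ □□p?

1

2: successors {3, 6}; □p there: 3:T, 6:F. ✗
3: successors {6}; □p there: 6:F. ✗
4: no successors, so □□p holds vacuously. ✓
6: successors {3, 6}; □p there: 3:T, 6:F. ✗
Satisfying worlds: {4}.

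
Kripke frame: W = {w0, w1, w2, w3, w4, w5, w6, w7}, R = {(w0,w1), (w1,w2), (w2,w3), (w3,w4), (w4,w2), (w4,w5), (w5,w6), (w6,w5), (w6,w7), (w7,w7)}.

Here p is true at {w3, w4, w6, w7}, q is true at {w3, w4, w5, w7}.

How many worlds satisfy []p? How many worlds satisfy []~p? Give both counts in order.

4 and 3

For []p:
w0: successors {w1}; p there: w1:F. ✗
w1: successors {w2}; p there: w2:F. ✗
w2: successors {w3}; p there: w3:T. ✓
w3: successors {w4}; p there: w4:T. ✓
w4: successors {w2, w5}; p there: w2:F, w5:F. ✗
w5: successors {w6}; p there: w6:T. ✓
w6: successors {w5, w7}; p there: w5:F, w7:T. ✗
w7: successors {w7}; p there: w7:T. ✓
— 4 worlds.
For []~p:
w0: successors {w1}; ~p there: w1:T. ✓
w1: successors {w2}; ~p there: w2:T. ✓
w2: successors {w3}; ~p there: w3:F. ✗
w3: successors {w4}; ~p there: w4:F. ✗
w4: successors {w2, w5}; ~p there: w2:T, w5:T. ✓
w5: successors {w6}; ~p there: w6:F. ✗
w6: successors {w5, w7}; ~p there: w5:T, w7:F. ✗
w7: successors {w7}; ~p there: w7:F. ✗
— 3 worlds.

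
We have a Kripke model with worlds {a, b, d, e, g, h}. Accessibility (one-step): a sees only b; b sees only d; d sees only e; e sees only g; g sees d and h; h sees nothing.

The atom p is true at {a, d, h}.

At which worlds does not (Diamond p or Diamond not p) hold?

{h}

a: Diamond p or Diamond not p is T. ✗
b: Diamond p or Diamond not p is T. ✗
d: Diamond p or Diamond not p is T. ✗
e: Diamond p or Diamond not p is T. ✗
g: Diamond p or Diamond not p is T. ✗
h: Diamond p or Diamond not p is F. ✓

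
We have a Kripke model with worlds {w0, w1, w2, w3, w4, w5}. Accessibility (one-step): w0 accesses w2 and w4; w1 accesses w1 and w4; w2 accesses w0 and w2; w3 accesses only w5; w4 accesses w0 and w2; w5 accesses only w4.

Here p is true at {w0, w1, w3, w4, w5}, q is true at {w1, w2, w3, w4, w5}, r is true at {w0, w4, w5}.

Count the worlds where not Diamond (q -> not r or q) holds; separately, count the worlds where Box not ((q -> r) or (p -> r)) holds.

For not Diamond (q -> not r or q):
w0: Diamond (q -> not r or q) is T. ✗
w1: Diamond (q -> not r or q) is T. ✗
w2: Diamond (q -> not r or q) is T. ✗
w3: Diamond (q -> not r or q) is T. ✗
w4: Diamond (q -> not r or q) is T. ✗
w5: Diamond (q -> not r or q) is T. ✗
— 0 worlds.
For Box not ((q -> r) or (p -> r)):
w0: successors {w2, w4}; not ((q -> r) or (p -> r)) there: w2:F, w4:F. ✗
w1: successors {w1, w4}; not ((q -> r) or (p -> r)) there: w1:T, w4:F. ✗
w2: successors {w0, w2}; not ((q -> r) or (p -> r)) there: w0:F, w2:F. ✗
w3: successors {w5}; not ((q -> r) or (p -> r)) there: w5:F. ✗
w4: successors {w0, w2}; not ((q -> r) or (p -> r)) there: w0:F, w2:F. ✗
w5: successors {w4}; not ((q -> r) or (p -> r)) there: w4:F. ✗
— 0 worlds.

0 and 0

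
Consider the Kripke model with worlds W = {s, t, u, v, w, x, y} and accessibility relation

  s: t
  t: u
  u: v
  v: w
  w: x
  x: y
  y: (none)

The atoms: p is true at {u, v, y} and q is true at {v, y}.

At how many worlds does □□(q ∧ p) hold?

4

s: successors {t}; □(q ∧ p) there: t:F. ✗
t: successors {u}; □(q ∧ p) there: u:T. ✓
u: successors {v}; □(q ∧ p) there: v:F. ✗
v: successors {w}; □(q ∧ p) there: w:F. ✗
w: successors {x}; □(q ∧ p) there: x:T. ✓
x: successors {y}; □(q ∧ p) there: y:T. ✓
y: no successors, so □□(q ∧ p) holds vacuously. ✓
Satisfying worlds: {t, w, x, y}.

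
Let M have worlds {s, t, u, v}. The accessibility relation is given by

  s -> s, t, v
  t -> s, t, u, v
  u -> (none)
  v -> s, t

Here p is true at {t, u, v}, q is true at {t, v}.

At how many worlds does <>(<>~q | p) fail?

s: successors {s, t, v}; <>~q | p there: s:T, t:T, v:T. ✓
t: successors {s, t, u, v}; <>~q | p there: s:T, t:T, u:T, v:T. ✓
u: no successors, so <>(<>~q | p) fails. ✗
v: successors {s, t}; <>~q | p there: s:T, t:T. ✓
Satisfying worlds: {s, t, v}.
So <>(<>~q | p) fails at the other 1 world.

1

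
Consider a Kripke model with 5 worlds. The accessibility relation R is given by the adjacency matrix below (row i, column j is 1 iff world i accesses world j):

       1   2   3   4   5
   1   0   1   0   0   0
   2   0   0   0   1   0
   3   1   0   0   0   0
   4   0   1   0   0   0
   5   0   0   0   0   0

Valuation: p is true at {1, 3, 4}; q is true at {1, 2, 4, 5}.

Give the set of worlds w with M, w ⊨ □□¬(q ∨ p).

{5}

1: successors {2}; □¬(q ∨ p) there: 2:F. ✗
2: successors {4}; □¬(q ∨ p) there: 4:F. ✗
3: successors {1}; □¬(q ∨ p) there: 1:F. ✗
4: successors {2}; □¬(q ∨ p) there: 2:F. ✗
5: no successors, so □□¬(q ∨ p) holds vacuously. ✓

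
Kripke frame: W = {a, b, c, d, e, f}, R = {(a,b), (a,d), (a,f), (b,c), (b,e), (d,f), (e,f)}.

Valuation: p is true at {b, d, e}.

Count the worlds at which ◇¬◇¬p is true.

4

a: successors {b, d, f}; ¬◇¬p there: b:F, d:F, f:T. ✓
b: successors {c, e}; ¬◇¬p there: c:T, e:F. ✓
c: no successors, so ◇¬◇¬p fails. ✗
d: successors {f}; ¬◇¬p there: f:T. ✓
e: successors {f}; ¬◇¬p there: f:T. ✓
f: no successors, so ◇¬◇¬p fails. ✗
Satisfying worlds: {a, b, d, e}.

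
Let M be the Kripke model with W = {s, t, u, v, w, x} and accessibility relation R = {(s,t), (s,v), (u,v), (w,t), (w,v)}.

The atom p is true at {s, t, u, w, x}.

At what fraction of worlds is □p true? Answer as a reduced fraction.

s: successors {t, v}; p there: t:T, v:F. ✗
t: no successors, so □p holds vacuously. ✓
u: successors {v}; p there: v:F. ✗
v: no successors, so □p holds vacuously. ✓
w: successors {t, v}; p there: t:T, v:F. ✗
x: no successors, so □p holds vacuously. ✓
That's 3 of 6 worlds, so 3/6 = 1/2.

1/2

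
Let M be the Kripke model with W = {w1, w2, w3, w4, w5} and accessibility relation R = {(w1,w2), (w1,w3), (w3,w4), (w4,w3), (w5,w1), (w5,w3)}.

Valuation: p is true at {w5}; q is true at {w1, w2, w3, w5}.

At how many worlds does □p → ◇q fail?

1

w1: □p is F, ◇q is T. ✓
w2: □p is T, ◇q is F. ✗
w3: □p is F, ◇q is F. ✓
w4: □p is F, ◇q is T. ✓
w5: □p is F, ◇q is T. ✓
Satisfying worlds: {w1, w3, w4, w5}.
So □p → ◇q fails at the other 1 world.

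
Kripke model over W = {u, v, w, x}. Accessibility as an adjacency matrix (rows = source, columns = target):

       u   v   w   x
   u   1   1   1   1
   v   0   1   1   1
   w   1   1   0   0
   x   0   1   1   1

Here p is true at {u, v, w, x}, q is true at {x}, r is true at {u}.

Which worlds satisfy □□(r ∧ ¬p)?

u: successors {u, v, w, x}; □(r ∧ ¬p) there: u:F, v:F, w:F, x:F. ✗
v: successors {v, w, x}; □(r ∧ ¬p) there: v:F, w:F, x:F. ✗
w: successors {u, v}; □(r ∧ ¬p) there: u:F, v:F. ✗
x: successors {v, w, x}; □(r ∧ ¬p) there: v:F, w:F, x:F. ✗

∅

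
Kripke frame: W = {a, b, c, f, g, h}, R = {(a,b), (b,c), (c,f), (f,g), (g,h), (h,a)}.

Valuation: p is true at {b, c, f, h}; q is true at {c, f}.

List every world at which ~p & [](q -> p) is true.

{a, g}

a: ~p is T, [](q -> p) is T. ✓
b: ~p is F, [](q -> p) is T. ✗
c: ~p is F, [](q -> p) is T. ✗
f: ~p is F, [](q -> p) is T. ✗
g: ~p is T, [](q -> p) is T. ✓
h: ~p is F, [](q -> p) is T. ✗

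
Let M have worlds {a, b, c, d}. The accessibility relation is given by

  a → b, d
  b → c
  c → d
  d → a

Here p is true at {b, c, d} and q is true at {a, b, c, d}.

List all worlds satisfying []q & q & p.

a: []q & q is T, p is F. ✗
b: []q & q is T, p is T. ✓
c: []q & q is T, p is T. ✓
d: []q & q is T, p is T. ✓

{b, c, d}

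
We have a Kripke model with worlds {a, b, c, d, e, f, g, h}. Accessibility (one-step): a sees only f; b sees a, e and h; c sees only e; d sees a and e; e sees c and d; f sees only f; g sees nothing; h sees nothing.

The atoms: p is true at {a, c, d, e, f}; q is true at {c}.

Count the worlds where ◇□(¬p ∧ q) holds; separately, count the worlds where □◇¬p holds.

For ◇□(¬p ∧ q):
a: successors {f}; □(¬p ∧ q) there: f:F. ✗
b: successors {a, e, h}; □(¬p ∧ q) there: a:F, e:F, h:T. ✓
c: successors {e}; □(¬p ∧ q) there: e:F. ✗
d: successors {a, e}; □(¬p ∧ q) there: a:F, e:F. ✗
e: successors {c, d}; □(¬p ∧ q) there: c:F, d:F. ✗
f: successors {f}; □(¬p ∧ q) there: f:F. ✗
g: no successors, so ◇□(¬p ∧ q) fails. ✗
h: no successors, so ◇□(¬p ∧ q) fails. ✗
— 1 world.
For □◇¬p:
a: successors {f}; ◇¬p there: f:F. ✗
b: successors {a, e, h}; ◇¬p there: a:F, e:F, h:F. ✗
c: successors {e}; ◇¬p there: e:F. ✗
d: successors {a, e}; ◇¬p there: a:F, e:F. ✗
e: successors {c, d}; ◇¬p there: c:F, d:F. ✗
f: successors {f}; ◇¬p there: f:F. ✗
g: no successors, so □◇¬p holds vacuously. ✓
h: no successors, so □◇¬p holds vacuously. ✓
— 2 worlds.

1 and 2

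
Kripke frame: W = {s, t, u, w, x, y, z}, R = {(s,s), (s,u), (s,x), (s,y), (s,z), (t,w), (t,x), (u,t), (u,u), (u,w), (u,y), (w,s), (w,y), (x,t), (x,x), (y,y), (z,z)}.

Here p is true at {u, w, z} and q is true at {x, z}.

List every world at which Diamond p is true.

{s, t, u, z}

s: successors {s, u, x, y, z}; p there: s:F, u:T, x:F, y:F, z:T. ✓
t: successors {w, x}; p there: w:T, x:F. ✓
u: successors {t, u, w, y}; p there: t:F, u:T, w:T, y:F. ✓
w: successors {s, y}; p there: s:F, y:F. ✗
x: successors {t, x}; p there: t:F, x:F. ✗
y: successors {y}; p there: y:F. ✗
z: successors {z}; p there: z:T. ✓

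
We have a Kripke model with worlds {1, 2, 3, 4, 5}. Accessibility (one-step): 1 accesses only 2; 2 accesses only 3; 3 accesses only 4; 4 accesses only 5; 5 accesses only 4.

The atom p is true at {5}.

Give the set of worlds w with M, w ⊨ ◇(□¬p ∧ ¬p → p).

1: successors {2}; □¬p ∧ ¬p → p there: 2:F. ✗
2: successors {3}; □¬p ∧ ¬p → p there: 3:F. ✗
3: successors {4}; □¬p ∧ ¬p → p there: 4:T. ✓
4: successors {5}; □¬p ∧ ¬p → p there: 5:T. ✓
5: successors {4}; □¬p ∧ ¬p → p there: 4:T. ✓

{3, 4, 5}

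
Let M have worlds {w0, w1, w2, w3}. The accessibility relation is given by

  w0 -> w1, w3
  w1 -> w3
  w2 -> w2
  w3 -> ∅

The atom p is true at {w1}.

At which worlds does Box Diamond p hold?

{w3}

w0: successors {w1, w3}; Diamond p there: w1:F, w3:F. ✗
w1: successors {w3}; Diamond p there: w3:F. ✗
w2: successors {w2}; Diamond p there: w2:F. ✗
w3: no successors, so Box Diamond p holds vacuously. ✓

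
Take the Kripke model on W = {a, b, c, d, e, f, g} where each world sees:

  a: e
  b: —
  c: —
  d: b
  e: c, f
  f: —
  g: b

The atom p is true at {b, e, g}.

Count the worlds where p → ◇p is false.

a: p is F, ◇p is T. ✓
b: p is T, ◇p is F. ✗
c: p is F, ◇p is F. ✓
d: p is F, ◇p is T. ✓
e: p is T, ◇p is F. ✗
f: p is F, ◇p is F. ✓
g: p is T, ◇p is T. ✓
Satisfying worlds: {a, c, d, f, g}.
So p → ◇p fails at the other 2 worlds.

2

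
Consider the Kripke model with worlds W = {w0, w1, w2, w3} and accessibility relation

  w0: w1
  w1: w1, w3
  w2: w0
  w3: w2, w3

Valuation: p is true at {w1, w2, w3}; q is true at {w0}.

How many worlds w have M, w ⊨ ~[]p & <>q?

w0: ~[]p is F, <>q is F. ✗
w1: ~[]p is F, <>q is F. ✗
w2: ~[]p is T, <>q is T. ✓
w3: ~[]p is F, <>q is F. ✗
Satisfying worlds: {w2}.

1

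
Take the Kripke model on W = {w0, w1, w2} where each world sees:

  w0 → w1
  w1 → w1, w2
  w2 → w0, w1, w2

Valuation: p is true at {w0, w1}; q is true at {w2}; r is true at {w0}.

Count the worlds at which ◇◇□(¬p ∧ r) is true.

0

w0: successors {w1}; ◇□(¬p ∧ r) there: w1:F. ✗
w1: successors {w1, w2}; ◇□(¬p ∧ r) there: w1:F, w2:F. ✗
w2: successors {w0, w1, w2}; ◇□(¬p ∧ r) there: w0:F, w1:F, w2:F. ✗
Satisfying worlds: ∅.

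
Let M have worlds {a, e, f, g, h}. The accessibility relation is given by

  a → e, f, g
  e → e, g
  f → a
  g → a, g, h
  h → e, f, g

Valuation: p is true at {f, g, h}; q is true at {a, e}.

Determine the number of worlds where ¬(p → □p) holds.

3

a: p → □p is T. ✗
e: p → □p is T. ✗
f: p → □p is F. ✓
g: p → □p is F. ✓
h: p → □p is F. ✓
Satisfying worlds: {f, g, h}.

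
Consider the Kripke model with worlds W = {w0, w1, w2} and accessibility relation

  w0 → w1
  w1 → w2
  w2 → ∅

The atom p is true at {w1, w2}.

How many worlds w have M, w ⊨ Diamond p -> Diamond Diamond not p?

1

w0: Diamond p is T, Diamond Diamond not p is F. ✗
w1: Diamond p is T, Diamond Diamond not p is F. ✗
w2: Diamond p is F, Diamond Diamond not p is F. ✓
Satisfying worlds: {w2}.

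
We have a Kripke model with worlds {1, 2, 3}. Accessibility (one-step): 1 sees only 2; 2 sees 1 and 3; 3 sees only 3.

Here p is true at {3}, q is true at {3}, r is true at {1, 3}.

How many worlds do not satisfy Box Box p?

2

1: successors {2}; Box p there: 2:F. ✗
2: successors {1, 3}; Box p there: 1:F, 3:T. ✗
3: successors {3}; Box p there: 3:T. ✓
Satisfying worlds: {3}.
So Box Box p fails at the other 2 worlds.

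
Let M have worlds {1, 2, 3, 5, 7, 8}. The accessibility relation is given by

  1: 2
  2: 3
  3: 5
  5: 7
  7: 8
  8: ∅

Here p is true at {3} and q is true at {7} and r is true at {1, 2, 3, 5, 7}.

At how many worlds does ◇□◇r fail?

3

1: successors {2}; □◇r there: 2:T. ✓
2: successors {3}; □◇r there: 3:T. ✓
3: successors {5}; □◇r there: 5:F. ✗
5: successors {7}; □◇r there: 7:F. ✗
7: successors {8}; □◇r there: 8:T. ✓
8: no successors, so ◇□◇r fails. ✗
Satisfying worlds: {1, 2, 7}.
So ◇□◇r fails at the other 3 worlds.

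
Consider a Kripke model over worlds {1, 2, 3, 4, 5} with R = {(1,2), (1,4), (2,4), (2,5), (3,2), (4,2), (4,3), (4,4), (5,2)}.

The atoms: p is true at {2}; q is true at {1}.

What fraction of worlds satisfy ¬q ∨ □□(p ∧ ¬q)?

4/5

1: ¬q is F, □□(p ∧ ¬q) is F. ✗
2: ¬q is T, □□(p ∧ ¬q) is F. ✓
3: ¬q is T, □□(p ∧ ¬q) is F. ✓
4: ¬q is T, □□(p ∧ ¬q) is F. ✓
5: ¬q is T, □□(p ∧ ¬q) is F. ✓
That's 4 of 5 worlds, so 4/5.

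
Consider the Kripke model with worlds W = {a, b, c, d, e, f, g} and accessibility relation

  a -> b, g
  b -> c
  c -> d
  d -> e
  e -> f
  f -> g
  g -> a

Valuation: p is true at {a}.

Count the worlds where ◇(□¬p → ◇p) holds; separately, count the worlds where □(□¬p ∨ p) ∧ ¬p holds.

2 and 5

For ◇(□¬p → ◇p):
a: successors {b, g}; □¬p → ◇p there: b:F, g:T. ✓
b: successors {c}; □¬p → ◇p there: c:F. ✗
c: successors {d}; □¬p → ◇p there: d:F. ✗
d: successors {e}; □¬p → ◇p there: e:F. ✗
e: successors {f}; □¬p → ◇p there: f:F. ✗
f: successors {g}; □¬p → ◇p there: g:T. ✓
g: successors {a}; □¬p → ◇p there: a:F. ✗
— 2 worlds.
For □(□¬p ∨ p) ∧ ¬p:
a: □(□¬p ∨ p) is F, ¬p is F. ✗
b: □(□¬p ∨ p) is T, ¬p is T. ✓
c: □(□¬p ∨ p) is T, ¬p is T. ✓
d: □(□¬p ∨ p) is T, ¬p is T. ✓
e: □(□¬p ∨ p) is T, ¬p is T. ✓
f: □(□¬p ∨ p) is F, ¬p is T. ✗
g: □(□¬p ∨ p) is T, ¬p is T. ✓
— 5 worlds.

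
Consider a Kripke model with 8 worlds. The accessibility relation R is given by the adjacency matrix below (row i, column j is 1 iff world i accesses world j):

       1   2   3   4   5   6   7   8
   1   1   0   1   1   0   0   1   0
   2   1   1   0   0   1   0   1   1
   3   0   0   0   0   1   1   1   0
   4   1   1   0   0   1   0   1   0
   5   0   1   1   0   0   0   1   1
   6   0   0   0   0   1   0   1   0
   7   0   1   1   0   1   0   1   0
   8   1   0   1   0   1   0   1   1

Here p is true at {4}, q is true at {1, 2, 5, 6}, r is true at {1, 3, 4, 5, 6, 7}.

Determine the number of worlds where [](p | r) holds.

3

1: successors {1, 3, 4, 7}; p | r there: 1:T, 3:T, 4:T, 7:T. ✓
2: successors {1, 2, 5, 7, 8}; p | r there: 1:T, 2:F, 5:T, 7:T, 8:F. ✗
3: successors {5, 6, 7}; p | r there: 5:T, 6:T, 7:T. ✓
4: successors {1, 2, 5, 7}; p | r there: 1:T, 2:F, 5:T, 7:T. ✗
5: successors {2, 3, 7, 8}; p | r there: 2:F, 3:T, 7:T, 8:F. ✗
6: successors {5, 7}; p | r there: 5:T, 7:T. ✓
7: successors {2, 3, 5, 7}; p | r there: 2:F, 3:T, 5:T, 7:T. ✗
8: successors {1, 3, 5, 7, 8}; p | r there: 1:T, 3:T, 5:T, 7:T, 8:F. ✗
Satisfying worlds: {1, 3, 6}.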